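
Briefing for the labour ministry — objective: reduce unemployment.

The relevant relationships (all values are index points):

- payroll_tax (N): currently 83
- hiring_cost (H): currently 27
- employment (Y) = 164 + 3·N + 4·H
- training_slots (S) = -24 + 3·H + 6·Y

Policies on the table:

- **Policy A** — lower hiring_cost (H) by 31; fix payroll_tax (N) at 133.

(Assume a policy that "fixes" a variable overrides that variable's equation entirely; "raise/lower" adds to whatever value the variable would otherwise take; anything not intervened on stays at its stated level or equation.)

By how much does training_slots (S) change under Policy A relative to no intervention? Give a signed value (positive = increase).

Baseline:
  N = 83
  H = 27
  Y = 164 + 3·83 + 4·27 = 521
  S = -24 + 3·27 + 6·521 = 3183
Policy A (H − 31, N := 133):
  N = 133
  H = 27 − 31 = -4
  Y = 164 + 3·133 + 4·(-4) = 547
  S = -24 + 3·(-4) + 6·547 = 3246
Change in S: 3246 − 3183 = 63

63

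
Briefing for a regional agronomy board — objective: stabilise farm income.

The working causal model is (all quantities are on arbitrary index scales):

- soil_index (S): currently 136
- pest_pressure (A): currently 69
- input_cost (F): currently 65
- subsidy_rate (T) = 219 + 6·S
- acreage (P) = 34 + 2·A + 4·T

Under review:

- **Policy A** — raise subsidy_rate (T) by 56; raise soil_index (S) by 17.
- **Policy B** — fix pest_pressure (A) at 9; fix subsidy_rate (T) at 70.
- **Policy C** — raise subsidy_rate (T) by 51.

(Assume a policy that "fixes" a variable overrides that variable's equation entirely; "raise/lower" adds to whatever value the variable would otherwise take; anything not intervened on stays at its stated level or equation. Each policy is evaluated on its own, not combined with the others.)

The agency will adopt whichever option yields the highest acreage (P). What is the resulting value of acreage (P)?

Policy A (T + 56, S + 17):
  S = 136 + 17 = 153
  A = 69
  T = 219 + 6·153 (+56 from intervention) = 1193
  P = 34 + 2·69 + 4·1193 = 4944
Policy B (A := 9, T := 70):
  S = 136
  A = 9
  T = 70
  P = 34 + 2·9 + 4·70 = 332
Policy C (T + 51):
  S = 136
  A = 69
  T = 219 + 6·136 (+51 from intervention) = 1086
  P = 34 + 2·69 + 4·1086 = 4516
Comparing — Policy A: P=4944, Policy B: P=332, Policy C: P=4516. Highest is 4944 (Policy A).

4944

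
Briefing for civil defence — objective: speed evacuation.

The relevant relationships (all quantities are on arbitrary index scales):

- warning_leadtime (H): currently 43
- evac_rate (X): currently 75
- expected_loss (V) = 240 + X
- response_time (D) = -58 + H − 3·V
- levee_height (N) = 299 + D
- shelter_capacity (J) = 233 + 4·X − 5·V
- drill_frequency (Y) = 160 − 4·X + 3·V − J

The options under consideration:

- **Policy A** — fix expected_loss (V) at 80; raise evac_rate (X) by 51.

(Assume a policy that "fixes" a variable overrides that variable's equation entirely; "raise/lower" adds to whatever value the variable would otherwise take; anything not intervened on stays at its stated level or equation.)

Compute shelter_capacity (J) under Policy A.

337

Policy A (V := 80, X + 51):
  X = 75 + 51 = 126
  V = 80
  J = 233 + 4·126 − 5·80 = 337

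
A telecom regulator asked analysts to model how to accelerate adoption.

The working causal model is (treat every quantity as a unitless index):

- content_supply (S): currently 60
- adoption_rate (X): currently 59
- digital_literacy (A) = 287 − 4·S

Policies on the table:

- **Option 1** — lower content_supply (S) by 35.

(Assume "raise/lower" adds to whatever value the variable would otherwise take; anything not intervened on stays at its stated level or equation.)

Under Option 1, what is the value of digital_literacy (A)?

187

Option 1 (S − 35):
  S = 60 − 35 = 25
  A = 287 − 4·25 = 187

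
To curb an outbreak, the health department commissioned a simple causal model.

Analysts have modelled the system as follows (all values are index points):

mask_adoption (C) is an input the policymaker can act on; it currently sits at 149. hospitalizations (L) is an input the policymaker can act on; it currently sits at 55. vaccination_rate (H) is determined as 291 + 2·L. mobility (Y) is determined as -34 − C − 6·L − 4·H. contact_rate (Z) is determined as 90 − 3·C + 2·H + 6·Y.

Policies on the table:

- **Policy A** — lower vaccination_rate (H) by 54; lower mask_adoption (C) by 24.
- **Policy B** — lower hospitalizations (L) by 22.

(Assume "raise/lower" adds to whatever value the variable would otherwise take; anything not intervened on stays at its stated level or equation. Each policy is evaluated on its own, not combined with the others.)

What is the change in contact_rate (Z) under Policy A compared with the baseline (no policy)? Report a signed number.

Baseline:
  C = 149
  L = 55
  H = 291 + 2·55 = 401
  Y = -34 − 149 − 6·55 − 4·401 = -2117
  Z = 90 − 3·149 + 2·401 + 6·(-2117) = -12257
Policy A (H − 54, C − 24):
  C = 149 − 24 = 125
  L = 55
  H = 291 + 2·55 (−54 from intervention) = 347
  Y = -34 − 125 − 6·55 − 4·347 = -1877
  Z = 90 − 3·125 + 2·347 + 6·(-1877) = -10853
Change in Z: -10853 − (-12257) = 1404

1404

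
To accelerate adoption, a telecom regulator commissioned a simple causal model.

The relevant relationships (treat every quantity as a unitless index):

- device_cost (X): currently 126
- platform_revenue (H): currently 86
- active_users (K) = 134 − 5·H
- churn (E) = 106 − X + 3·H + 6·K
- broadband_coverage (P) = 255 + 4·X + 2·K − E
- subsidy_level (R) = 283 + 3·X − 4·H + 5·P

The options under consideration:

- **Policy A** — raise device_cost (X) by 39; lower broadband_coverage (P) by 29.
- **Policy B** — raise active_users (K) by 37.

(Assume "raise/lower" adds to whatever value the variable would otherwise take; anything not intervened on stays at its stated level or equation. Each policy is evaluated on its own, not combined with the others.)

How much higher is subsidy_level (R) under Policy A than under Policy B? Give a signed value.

1687

Policy A (X + 39, P − 29):
  X = 126 + 39 = 165
  H = 86
  K = 134 − 5·86 = -296
  E = 106 − 165 + 3·86 + 6·(-296) = -1577
  P = 255 + 4·165 + 2·(-296) − (-1577) (−29 from intervention) = 1871
  R = 283 + 3·165 − 4·86 + 5·1871 = 9789
Policy B (K + 37):
  X = 126
  H = 86
  K = 134 − 5·86 (+37 from intervention) = -259
  E = 106 − 126 + 3·86 + 6·(-259) = -1316
  P = 255 + 4·126 + 2·(-259) − (-1316) = 1557
  R = 283 + 3·126 − 4·86 + 5·1557 = 8102
R: 9789 − 8102 = 1687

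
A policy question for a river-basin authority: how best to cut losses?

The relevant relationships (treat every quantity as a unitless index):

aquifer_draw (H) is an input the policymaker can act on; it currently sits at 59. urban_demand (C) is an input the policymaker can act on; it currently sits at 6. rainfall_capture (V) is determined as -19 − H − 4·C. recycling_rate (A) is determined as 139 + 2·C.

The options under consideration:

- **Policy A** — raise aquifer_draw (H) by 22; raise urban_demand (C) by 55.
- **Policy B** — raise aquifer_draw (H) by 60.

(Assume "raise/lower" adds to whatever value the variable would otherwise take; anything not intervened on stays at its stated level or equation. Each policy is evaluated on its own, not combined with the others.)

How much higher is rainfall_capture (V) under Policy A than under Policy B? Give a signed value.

Policy A (H + 22, C + 55):
  H = 59 + 22 = 81
  C = 6 + 55 = 61
  V = -19 − 81 − 4·61 = -344
Policy B (H + 60):
  H = 59 + 60 = 119
  C = 6
  V = -19 − 119 − 4·6 = -162
V: -344 − (-162) = -182

-182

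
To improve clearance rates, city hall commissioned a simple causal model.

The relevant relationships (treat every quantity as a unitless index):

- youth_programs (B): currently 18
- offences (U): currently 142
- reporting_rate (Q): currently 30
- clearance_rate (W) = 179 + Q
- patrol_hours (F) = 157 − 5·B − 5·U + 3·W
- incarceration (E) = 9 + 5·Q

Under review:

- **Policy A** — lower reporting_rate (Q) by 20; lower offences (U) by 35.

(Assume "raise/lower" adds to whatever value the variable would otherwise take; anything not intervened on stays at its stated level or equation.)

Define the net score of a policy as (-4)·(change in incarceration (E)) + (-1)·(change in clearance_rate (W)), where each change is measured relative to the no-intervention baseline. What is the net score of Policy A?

Baseline:
  Q = 30
  W = 179 + 30 = 209
  E = 9 + 5·30 = 159
Policy A (Q − 20, U − 35):
  Q = 30 − 20 = 10
  W = 179 + 10 = 189
  E = 9 + 5·10 = 59
ΔE = 59 − 159 = -100; ΔW = 189 − 209 = -20
Score = (-4)·(-100) + (-1)·(-20) = 420

420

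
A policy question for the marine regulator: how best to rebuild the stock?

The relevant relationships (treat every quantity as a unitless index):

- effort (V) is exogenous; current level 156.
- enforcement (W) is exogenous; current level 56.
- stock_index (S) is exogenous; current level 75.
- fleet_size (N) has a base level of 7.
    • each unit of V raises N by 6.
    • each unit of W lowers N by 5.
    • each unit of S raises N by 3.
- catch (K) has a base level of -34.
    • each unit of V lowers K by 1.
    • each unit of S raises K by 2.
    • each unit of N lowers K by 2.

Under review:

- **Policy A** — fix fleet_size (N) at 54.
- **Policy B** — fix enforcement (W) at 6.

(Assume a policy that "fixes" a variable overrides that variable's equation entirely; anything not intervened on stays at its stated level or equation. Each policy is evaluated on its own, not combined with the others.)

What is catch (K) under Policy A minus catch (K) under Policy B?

Policy A (N := 54):
  V = 156
  W = 56
  S = 75
  N = 54
  K = -34 − 156 + 2·75 − 2·54 = -148
Policy B (W := 6):
  V = 156
  W = 6
  S = 75
  N = 7 + 6·156 − 5·6 + 3·75 = 1138
  K = -34 − 156 + 2·75 − 2·1138 = -2316
K: -148 − (-2316) = 2168

2168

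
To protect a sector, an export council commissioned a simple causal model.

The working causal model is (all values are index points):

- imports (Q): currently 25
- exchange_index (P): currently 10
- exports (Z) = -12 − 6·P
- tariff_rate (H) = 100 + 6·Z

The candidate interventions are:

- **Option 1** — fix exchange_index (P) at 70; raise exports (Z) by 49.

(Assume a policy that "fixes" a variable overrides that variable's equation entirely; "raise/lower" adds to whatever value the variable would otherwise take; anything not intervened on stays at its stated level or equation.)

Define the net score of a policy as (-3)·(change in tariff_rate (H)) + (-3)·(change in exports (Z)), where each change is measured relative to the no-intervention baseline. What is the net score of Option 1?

Baseline:
  P = 10
  Z = -12 − 6·10 = -72
  H = 100 + 6·(-72) = -332
Option 1 (P := 70, Z + 49):
  P = 70
  Z = -12 − 6·70 (+49 from intervention) = -383
  H = 100 + 6·(-383) = -2198
ΔH = -2198 − (-332) = -1866; ΔZ = -383 − (-72) = -311
Score = (-3)·(-1866) + (-3)·(-311) = 6531

6531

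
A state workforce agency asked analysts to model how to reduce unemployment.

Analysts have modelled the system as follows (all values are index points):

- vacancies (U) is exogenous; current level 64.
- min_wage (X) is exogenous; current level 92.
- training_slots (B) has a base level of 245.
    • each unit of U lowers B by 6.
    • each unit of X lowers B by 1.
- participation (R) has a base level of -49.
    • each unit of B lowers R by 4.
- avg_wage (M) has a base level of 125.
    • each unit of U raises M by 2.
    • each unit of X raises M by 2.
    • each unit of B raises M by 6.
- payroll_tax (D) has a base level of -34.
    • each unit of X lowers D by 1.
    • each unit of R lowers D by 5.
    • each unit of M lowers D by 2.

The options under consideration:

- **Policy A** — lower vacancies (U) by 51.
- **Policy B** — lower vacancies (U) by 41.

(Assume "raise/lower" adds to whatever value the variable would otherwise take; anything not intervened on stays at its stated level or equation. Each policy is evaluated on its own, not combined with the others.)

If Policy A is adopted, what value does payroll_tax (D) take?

Policy A (U − 51):
  U = 64 − 51 = 13
  X = 92
  B = 245 − 6·13 − 92 = 75
  R = -49 − 4·75 = -349
  M = 125 + 2·13 + 2·92 + 6·75 = 785
  D = -34 − 92 − 5·(-349) − 2·785 = 49

49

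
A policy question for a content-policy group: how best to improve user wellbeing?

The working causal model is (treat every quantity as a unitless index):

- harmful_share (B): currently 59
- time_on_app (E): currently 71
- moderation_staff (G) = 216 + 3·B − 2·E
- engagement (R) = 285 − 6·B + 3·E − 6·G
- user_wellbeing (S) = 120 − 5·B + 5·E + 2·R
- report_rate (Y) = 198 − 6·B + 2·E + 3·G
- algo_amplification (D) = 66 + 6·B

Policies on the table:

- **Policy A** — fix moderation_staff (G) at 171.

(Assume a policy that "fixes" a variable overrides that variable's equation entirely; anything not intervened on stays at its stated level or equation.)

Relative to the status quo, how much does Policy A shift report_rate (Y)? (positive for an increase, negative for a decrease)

Baseline:
  B = 59
  E = 71
  G = 216 + 3·59 − 2·71 = 251
  Y = 198 − 6·59 + 2·71 + 3·251 = 739
Policy A (G := 171):
  B = 59
  E = 71
  G = 171
  Y = 198 − 6·59 + 2·71 + 3·171 = 499
Change in Y: 499 − 739 = -240

-240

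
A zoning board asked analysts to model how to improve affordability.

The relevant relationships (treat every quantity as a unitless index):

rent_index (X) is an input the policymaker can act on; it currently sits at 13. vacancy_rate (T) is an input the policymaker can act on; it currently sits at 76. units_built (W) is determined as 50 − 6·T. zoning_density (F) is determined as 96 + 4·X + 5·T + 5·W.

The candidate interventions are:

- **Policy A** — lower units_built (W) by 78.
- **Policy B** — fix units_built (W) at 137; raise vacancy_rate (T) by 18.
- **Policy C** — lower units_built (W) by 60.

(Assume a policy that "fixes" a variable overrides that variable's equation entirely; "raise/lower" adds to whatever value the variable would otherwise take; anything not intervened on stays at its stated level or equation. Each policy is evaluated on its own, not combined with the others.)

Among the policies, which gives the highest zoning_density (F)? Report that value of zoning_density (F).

1303

Policy A (W − 78):
  X = 13
  T = 76
  W = 50 − 6·76 (−78 from intervention) = -484
  F = 96 + 4·13 + 5·76 + 5·(-484) = -1892
Policy B (W := 137, T + 18):
  X = 13
  T = 76 + 18 = 94
  W = 137
  F = 96 + 4·13 + 5·94 + 5·137 = 1303
Policy C (W − 60):
  X = 13
  T = 76
  W = 50 − 6·76 (−60 from intervention) = -466
  F = 96 + 4·13 + 5·76 + 5·(-466) = -1802
Comparing — Policy A: F=-1892, Policy B: F=1303, Policy C: F=-1802. Highest is 1303 (Policy B).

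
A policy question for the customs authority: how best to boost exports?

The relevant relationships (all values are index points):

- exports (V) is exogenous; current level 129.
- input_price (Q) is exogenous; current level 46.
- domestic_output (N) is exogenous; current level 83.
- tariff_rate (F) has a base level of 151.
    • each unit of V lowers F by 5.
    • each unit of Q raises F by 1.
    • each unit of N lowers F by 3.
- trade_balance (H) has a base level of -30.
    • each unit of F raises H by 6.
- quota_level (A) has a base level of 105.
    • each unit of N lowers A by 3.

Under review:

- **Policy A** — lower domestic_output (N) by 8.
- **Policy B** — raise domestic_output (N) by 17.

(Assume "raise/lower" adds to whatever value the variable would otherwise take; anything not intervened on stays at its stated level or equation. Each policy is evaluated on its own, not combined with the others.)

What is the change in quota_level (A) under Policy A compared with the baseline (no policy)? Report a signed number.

Baseline:
  N = 83
  A = 105 − 3·83 = -144
Policy A (N − 8):
  N = 83 − 8 = 75
  A = 105 − 3·75 = -120
Change in A: -120 − (-144) = 24

24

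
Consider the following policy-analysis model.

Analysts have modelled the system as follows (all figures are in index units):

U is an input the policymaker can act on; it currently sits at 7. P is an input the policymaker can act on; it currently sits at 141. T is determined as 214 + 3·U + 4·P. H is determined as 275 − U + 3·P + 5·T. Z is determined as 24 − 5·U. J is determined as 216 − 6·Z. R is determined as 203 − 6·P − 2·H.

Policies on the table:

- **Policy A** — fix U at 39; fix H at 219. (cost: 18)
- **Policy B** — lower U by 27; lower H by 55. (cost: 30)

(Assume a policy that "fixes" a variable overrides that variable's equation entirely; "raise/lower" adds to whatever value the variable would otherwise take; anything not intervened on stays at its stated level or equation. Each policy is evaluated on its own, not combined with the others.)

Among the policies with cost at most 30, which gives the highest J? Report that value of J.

1242

Policy A (U := 39, H := 219):
  U = 39
  Z = 24 − 5·39 = -171
  J = 216 − 6·(-171) = 1242
Policy B (U − 27, H − 55):
  U = 7 − 27 = -20
  Z = 24 − 5·(-20) = 124
  J = 216 − 6·124 = -528
Comparing — Policy A: J=1242, Policy B: J=-528. Highest is 1242 (Policy A).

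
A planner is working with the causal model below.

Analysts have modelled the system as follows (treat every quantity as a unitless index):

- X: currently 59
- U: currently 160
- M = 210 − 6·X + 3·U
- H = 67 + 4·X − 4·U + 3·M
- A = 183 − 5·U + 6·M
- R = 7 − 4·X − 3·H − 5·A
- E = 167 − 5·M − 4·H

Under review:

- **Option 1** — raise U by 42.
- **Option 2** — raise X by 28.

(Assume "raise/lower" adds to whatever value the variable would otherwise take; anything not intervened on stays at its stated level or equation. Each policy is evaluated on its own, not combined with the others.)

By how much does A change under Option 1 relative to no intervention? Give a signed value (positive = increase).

Baseline:
  X = 59
  U = 160
  M = 210 − 6·59 + 3·160 = 336
  A = 183 − 5·160 + 6·336 = 1399
Option 1 (U + 42):
  X = 59
  U = 160 + 42 = 202
  M = 210 − 6·59 + 3·202 = 462
  A = 183 − 5·202 + 6·462 = 1945
Change in A: 1945 − 1399 = 546

546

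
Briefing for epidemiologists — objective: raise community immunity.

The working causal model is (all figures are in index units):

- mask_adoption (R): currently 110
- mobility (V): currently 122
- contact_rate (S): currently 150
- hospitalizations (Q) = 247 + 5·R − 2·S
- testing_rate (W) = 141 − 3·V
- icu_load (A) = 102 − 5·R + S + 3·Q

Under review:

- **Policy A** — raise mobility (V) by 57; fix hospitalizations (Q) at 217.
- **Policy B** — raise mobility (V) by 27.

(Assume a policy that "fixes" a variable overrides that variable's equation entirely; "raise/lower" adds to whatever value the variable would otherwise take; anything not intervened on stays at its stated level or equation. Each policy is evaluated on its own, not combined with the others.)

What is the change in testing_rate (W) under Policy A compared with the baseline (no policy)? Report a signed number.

-171

Baseline:
  V = 122
  W = 141 − 3·122 = -225
Policy A (V + 57, Q := 217):
  V = 122 + 57 = 179
  W = 141 − 3·179 = -396
Change in W: -396 − (-225) = -171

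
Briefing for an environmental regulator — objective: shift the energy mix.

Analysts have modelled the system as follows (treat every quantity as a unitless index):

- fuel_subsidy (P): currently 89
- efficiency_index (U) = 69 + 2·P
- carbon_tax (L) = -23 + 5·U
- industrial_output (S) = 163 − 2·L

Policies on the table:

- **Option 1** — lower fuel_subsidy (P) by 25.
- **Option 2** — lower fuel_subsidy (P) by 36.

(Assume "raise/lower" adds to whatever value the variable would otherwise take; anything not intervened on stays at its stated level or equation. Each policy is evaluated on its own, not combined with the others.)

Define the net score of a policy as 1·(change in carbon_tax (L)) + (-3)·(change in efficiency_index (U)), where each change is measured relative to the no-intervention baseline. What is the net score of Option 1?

-100

Baseline:
  P = 89
  U = 69 + 2·89 = 247
  L = -23 + 5·247 = 1212
Option 1 (P − 25):
  P = 89 − 25 = 64
  U = 69 + 2·64 = 197
  L = -23 + 5·197 = 962
ΔL = 962 − 1212 = -250; ΔU = 197 − 247 = -50
Score = 1·(-250) + (-3)·(-50) = -100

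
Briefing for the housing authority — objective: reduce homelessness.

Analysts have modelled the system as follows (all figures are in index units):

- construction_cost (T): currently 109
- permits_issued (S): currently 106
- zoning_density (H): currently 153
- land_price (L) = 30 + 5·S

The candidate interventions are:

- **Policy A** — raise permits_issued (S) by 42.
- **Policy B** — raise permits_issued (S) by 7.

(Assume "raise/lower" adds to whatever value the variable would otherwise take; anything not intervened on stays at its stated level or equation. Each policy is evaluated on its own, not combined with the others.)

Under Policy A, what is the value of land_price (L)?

Policy A (S + 42):
  S = 106 + 42 = 148
  L = 30 + 5·148 = 770

770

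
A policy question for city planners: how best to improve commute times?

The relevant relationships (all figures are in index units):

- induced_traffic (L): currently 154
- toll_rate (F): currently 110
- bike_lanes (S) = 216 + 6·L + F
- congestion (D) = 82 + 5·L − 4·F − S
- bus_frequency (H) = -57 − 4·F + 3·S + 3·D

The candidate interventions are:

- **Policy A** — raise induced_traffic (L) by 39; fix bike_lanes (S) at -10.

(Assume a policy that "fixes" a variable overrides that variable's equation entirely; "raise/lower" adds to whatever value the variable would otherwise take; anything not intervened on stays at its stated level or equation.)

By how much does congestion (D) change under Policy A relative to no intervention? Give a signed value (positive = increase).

Baseline:
  L = 154
  F = 110
  S = 216 + 6·154 + 110 = 1250
  D = 82 + 5·154 − 4·110 − 1250 = -838
Policy A (L + 39, S := -10):
  L = 154 + 39 = 193
  F = 110
  S = -10
  D = 82 + 5·193 − 4·110 − (-10) = 617
Change in D: 617 − (-838) = 1455

1455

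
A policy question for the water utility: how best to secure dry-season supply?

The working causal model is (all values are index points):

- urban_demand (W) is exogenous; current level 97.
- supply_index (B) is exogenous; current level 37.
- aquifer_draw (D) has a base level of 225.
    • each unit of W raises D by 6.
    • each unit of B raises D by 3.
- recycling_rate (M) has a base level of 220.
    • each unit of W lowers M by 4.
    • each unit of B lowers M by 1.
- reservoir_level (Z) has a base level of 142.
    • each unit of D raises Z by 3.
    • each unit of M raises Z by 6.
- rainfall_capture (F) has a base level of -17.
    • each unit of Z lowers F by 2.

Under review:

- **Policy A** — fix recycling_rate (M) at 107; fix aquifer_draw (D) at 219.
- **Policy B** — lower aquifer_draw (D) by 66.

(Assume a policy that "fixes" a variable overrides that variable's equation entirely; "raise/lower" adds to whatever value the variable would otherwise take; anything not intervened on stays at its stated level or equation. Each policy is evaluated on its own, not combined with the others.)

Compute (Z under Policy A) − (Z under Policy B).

Policy A (M := 107, D := 219):
  W = 97
  B = 37
  D = 219
  M = 107
  Z = 142 + 3·219 + 6·107 = 1441
Policy B (D − 66):
  W = 97
  B = 37
  D = 225 + 6·97 + 3·37 (−66 from intervention) = 852
  M = 220 − 4·97 − 37 = -205
  Z = 142 + 3·852 + 6·(-205) = 1468
Z: 1441 − 1468 = -27

-27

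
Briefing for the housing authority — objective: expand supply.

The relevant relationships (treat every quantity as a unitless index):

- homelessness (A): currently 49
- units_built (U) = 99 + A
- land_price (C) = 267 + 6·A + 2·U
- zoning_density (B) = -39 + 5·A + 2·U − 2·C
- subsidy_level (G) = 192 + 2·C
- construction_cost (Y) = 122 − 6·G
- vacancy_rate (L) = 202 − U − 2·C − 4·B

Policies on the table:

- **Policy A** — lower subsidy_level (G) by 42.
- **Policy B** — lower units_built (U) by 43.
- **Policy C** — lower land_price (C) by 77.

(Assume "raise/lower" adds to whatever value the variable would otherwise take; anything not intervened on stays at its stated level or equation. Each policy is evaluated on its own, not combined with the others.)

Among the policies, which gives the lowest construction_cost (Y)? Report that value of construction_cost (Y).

-11062

Policy A (G − 42):
  A = 49
  U = 99 + 49 = 148
  C = 267 + 6·49 + 2·148 = 857
  G = 192 + 2·857 (−42 from intervention) = 1864
  Y = 122 − 6·1864 = -11062
Policy B (U − 43):
  A = 49
  U = 99 + 49 (−43 from intervention) = 105
  C = 267 + 6·49 + 2·105 = 771
  G = 192 + 2·771 = 1734
  Y = 122 − 6·1734 = -10282
Policy C (C − 77):
  A = 49
  U = 99 + 49 = 148
  C = 267 + 6·49 + 2·148 (−77 from intervention) = 780
  G = 192 + 2·780 = 1752
  Y = 122 − 6·1752 = -10390
Comparing — Policy A: Y=-11062, Policy B: Y=-10282, Policy C: Y=-10390. Lowest is -11062 (Policy A).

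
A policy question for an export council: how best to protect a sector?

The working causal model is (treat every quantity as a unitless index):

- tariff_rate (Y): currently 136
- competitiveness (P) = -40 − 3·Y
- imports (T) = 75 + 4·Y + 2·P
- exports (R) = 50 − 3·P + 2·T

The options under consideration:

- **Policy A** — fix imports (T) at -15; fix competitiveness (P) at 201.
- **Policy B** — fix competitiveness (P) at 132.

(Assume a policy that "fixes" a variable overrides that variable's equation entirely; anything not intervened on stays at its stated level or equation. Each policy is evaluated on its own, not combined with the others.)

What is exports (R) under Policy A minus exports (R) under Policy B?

-2003

Policy A (T := -15, P := 201):
  Y = 136
  P = 201
  T = -15
  R = 50 − 3·201 + 2·(-15) = -583
Policy B (P := 132):
  Y = 136
  P = 132
  T = 75 + 4·136 + 2·132 = 883
  R = 50 − 3·132 + 2·883 = 1420
R: -583 − 1420 = -2003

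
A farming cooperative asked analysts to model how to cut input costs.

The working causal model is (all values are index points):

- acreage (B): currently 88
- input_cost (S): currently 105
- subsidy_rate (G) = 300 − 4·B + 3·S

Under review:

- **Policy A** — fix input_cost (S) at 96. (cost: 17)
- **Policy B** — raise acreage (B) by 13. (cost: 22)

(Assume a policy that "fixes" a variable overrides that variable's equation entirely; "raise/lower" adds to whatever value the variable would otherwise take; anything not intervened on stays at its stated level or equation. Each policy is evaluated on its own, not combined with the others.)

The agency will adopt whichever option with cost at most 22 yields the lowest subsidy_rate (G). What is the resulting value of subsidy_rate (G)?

211

Policy A (S := 96):
  B = 88
  S = 96
  G = 300 − 4·88 + 3·96 = 236
Policy B (B + 13):
  B = 88 + 13 = 101
  S = 105
  G = 300 − 4·101 + 3·105 = 211
Comparing — Policy A: G=236, Policy B: G=211. Lowest is 211 (Policy B).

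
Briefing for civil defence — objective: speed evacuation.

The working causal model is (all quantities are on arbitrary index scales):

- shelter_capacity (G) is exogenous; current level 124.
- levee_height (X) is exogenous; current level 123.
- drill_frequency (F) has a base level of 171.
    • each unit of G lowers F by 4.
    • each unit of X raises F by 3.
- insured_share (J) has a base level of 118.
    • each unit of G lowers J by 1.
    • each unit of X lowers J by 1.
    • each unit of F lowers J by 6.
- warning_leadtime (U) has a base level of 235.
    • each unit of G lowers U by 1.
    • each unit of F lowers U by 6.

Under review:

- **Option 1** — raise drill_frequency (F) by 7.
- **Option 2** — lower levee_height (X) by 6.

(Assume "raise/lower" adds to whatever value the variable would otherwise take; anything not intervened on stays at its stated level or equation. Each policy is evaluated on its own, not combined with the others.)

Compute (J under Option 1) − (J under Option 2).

-156

Option 1 (F + 7):
  G = 124
  X = 123
  F = 171 − 4·124 + 3·123 (+7 from intervention) = 51
  J = 118 − 124 − 123 − 6·51 = -435
Option 2 (X − 6):
  G = 124
  X = 123 − 6 = 117
  F = 171 − 4·124 + 3·117 = 26
  J = 118 − 124 − 117 − 6·26 = -279
J: -435 − (-279) = -156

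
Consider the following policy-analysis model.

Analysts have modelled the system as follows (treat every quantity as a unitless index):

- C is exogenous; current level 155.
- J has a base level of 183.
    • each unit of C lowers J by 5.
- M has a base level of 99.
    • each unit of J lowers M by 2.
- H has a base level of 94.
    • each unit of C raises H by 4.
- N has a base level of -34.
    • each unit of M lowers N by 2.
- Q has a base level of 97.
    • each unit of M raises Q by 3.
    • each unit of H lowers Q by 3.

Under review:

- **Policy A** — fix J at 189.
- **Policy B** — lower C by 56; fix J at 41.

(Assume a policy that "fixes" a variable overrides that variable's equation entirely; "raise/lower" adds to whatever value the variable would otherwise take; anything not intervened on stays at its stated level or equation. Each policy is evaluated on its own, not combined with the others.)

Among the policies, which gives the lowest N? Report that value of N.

Policy A (J := 189):
  C = 155
  J = 189
  M = 99 − 2·189 = -279
  N = -34 − 2·(-279) = 524
Policy B (C − 56, J := 41):
  C = 155 − 56 = 99
  J = 41
  M = 99 − 2·41 = 17
  N = -34 − 2·17 = -68
Comparing — Policy A: N=524, Policy B: N=-68. Lowest is -68 (Policy B).

-68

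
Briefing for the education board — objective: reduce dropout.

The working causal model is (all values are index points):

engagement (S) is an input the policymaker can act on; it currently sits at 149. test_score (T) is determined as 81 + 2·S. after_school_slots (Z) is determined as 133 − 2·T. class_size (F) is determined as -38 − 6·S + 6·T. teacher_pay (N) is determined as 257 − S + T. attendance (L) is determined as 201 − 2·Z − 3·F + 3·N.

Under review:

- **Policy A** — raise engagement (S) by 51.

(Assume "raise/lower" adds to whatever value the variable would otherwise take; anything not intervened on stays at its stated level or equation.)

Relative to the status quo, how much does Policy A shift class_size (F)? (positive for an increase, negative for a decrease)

306

Baseline:
  S = 149
  T = 81 + 2·149 = 379
  F = -38 − 6·149 + 6·379 = 1342
Policy A (S + 51):
  S = 149 + 51 = 200
  T = 81 + 2·200 = 481
  F = -38 − 6·200 + 6·481 = 1648
Change in F: 1648 − 1342 = 306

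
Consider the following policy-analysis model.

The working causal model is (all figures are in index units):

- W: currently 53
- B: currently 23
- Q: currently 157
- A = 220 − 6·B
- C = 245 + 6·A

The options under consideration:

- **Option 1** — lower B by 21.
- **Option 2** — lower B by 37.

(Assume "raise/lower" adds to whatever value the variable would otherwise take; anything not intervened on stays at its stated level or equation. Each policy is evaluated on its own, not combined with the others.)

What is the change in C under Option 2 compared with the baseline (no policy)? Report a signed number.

Baseline:
  B = 23
  A = 220 − 6·23 = 82
  C = 245 + 6·82 = 737
Option 2 (B − 37):
  B = 23 − 37 = -14
  A = 220 − 6·(-14) = 304
  C = 245 + 6·304 = 2069
Change in C: 2069 − 737 = 1332

1332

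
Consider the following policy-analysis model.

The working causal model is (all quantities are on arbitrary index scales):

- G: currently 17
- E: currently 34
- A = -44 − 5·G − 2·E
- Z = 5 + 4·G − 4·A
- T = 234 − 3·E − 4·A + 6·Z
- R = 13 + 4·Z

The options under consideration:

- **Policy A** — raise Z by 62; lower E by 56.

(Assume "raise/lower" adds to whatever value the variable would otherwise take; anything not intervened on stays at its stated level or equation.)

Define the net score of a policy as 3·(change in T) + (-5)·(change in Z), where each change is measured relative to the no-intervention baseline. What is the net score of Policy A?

Baseline:
  G = 17
  E = 34
  A = -44 − 5·17 − 2·34 = -197
  Z = 5 + 4·17 − 4·(-197) = 861
  T = 234 − 3·34 − 4·(-197) + 6·861 = 6086
Policy A (Z + 62, E − 56):
  G = 17
  E = 34 − 56 = -22
  A = -44 − 5·17 − 2·(-22) = -85
  Z = 5 + 4·17 − 4·(-85) (+62 from intervention) = 475
  T = 234 − 3·(-22) − 4·(-85) + 6·475 = 3490
ΔT = 3490 − 6086 = -2596; ΔZ = 475 − 861 = -386
Score = 3·(-2596) + (-5)·(-386) = -5858

-5858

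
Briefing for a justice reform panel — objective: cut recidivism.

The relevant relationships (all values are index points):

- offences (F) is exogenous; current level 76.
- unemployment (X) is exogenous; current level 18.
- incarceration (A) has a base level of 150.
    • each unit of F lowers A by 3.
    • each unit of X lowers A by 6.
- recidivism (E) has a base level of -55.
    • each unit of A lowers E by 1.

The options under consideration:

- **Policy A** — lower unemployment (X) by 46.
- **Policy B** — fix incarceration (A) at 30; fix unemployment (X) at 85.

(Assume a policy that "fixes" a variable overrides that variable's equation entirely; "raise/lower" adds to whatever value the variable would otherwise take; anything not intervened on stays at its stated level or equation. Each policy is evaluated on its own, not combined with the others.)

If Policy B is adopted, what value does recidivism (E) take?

Policy B (A := 30, X := 85):
  F = 76
  X = 85
  A = 30
  E = -55 − 30 = -85

-85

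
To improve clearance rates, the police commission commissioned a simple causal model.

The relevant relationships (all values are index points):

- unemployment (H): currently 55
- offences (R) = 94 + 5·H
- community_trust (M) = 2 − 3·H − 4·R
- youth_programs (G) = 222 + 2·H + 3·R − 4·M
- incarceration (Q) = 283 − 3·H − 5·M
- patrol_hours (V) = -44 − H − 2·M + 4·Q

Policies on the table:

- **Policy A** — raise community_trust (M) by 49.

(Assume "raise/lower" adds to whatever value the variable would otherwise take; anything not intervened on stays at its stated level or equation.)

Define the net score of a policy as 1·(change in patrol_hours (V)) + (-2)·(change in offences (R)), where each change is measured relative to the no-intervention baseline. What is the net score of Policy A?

Baseline:
  H = 55
  R = 94 + 5·55 = 369
  M = 2 − 3·55 − 4·369 = -1639
  Q = 283 − 3·55 − 5·(-1639) = 8313
  V = -44 − 55 − 2·(-1639) + 4·8313 = 36431
Policy A (M + 49):
  H = 55
  R = 94 + 5·55 = 369
  M = 2 − 3·55 − 4·369 (+49 from intervention) = -1590
  Q = 283 − 3·55 − 5·(-1590) = 8068
  V = -44 − 55 − 2·(-1590) + 4·8068 = 35353
ΔV = 35353 − 36431 = -1078; ΔR = 369 − 369 = 0
Score = 1·(-1078) + (-2)·0 = -1078

-1078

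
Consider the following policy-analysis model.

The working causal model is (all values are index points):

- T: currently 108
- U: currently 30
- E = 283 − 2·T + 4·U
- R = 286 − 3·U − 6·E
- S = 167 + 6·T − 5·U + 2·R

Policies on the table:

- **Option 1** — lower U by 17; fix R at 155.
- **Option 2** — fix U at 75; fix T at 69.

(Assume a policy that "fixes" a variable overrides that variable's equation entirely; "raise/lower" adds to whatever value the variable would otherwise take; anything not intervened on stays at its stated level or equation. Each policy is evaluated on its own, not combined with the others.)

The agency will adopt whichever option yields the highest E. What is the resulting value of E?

Option 1 (U − 17, R := 155):
  T = 108
  U = 30 − 17 = 13
  E = 283 − 2·108 + 4·13 = 119
Option 2 (U := 75, T := 69):
  T = 69
  U = 75
  E = 283 − 2·69 + 4·75 = 445
Comparing — Option 1: E=119, Option 2: E=445. Highest is 445 (Option 2).

445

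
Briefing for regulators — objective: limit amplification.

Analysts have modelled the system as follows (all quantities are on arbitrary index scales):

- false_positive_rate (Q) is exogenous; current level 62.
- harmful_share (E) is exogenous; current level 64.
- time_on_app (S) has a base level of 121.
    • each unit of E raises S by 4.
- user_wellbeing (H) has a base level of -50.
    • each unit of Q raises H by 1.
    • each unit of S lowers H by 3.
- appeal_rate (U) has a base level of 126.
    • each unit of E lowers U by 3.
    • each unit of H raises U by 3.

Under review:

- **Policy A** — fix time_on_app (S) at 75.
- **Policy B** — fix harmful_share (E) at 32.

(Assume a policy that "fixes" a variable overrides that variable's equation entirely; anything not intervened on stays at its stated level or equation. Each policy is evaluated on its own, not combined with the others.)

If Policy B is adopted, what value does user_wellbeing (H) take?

Policy B (E := 32):
  Q = 62
  E = 32
  S = 121 + 4·32 = 249
  H = -50 + 62 − 3·249 = -735

-735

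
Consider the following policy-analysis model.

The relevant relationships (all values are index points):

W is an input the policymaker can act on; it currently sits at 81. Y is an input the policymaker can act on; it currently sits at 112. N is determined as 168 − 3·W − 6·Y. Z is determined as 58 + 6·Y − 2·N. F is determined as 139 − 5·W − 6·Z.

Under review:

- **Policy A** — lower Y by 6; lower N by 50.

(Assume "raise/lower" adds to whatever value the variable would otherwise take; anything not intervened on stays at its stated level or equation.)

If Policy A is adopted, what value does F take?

Policy A (Y − 6, N − 50):
  W = 81
  Y = 112 − 6 = 106
  N = 168 − 3·81 − 6·106 (−50 from intervention) = -761
  Z = 58 + 6·106 − 2·(-761) = 2216
  F = 139 − 5·81 − 6·2216 = -13562

-13562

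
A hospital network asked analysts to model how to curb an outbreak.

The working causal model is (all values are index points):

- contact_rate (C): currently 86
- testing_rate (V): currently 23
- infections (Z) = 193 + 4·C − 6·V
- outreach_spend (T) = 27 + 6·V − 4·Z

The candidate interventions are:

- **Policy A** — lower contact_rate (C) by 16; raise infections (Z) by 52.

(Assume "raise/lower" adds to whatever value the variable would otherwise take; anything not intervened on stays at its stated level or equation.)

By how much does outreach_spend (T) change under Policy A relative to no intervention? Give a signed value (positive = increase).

Baseline:
  C = 86
  V = 23
  Z = 193 + 4·86 − 6·23 = 399
  T = 27 + 6·23 − 4·399 = -1431
Policy A (C − 16, Z + 52):
  C = 86 − 16 = 70
  V = 23
  Z = 193 + 4·70 − 6·23 (+52 from intervention) = 387
  T = 27 + 6·23 − 4·387 = -1383
Change in T: -1383 − (-1431) = 48

48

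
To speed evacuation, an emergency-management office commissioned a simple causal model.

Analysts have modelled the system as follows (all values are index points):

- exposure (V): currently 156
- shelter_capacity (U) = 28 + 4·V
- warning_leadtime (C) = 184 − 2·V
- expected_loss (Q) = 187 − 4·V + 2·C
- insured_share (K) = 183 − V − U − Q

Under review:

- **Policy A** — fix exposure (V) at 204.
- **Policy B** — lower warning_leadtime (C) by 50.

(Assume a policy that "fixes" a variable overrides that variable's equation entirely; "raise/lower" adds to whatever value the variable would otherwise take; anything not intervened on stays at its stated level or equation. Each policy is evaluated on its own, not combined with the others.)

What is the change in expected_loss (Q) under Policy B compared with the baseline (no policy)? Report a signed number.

Baseline:
  V = 156
  C = 184 − 2·156 = -128
  Q = 187 − 4·156 + 2·(-128) = -693
Policy B (C − 50):
  V = 156
  C = 184 − 2·156 (−50 from intervention) = -178
  Q = 187 − 4·156 + 2·(-178) = -793
Change in Q: -793 − (-693) = -100

-100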